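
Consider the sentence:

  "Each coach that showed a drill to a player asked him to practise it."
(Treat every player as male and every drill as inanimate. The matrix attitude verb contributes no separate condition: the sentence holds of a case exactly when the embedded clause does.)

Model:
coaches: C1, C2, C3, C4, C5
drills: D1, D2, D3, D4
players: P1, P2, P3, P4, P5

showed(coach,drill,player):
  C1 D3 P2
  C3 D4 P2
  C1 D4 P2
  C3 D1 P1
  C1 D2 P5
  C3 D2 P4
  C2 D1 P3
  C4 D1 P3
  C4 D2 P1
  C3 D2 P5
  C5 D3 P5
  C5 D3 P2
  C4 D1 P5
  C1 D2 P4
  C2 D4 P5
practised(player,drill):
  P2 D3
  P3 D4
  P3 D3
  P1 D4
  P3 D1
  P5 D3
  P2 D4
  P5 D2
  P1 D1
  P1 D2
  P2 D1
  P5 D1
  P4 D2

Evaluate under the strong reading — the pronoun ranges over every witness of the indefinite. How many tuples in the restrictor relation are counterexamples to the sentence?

"him" takes "a player" as antecedent and "it" takes "a drill"; both are donkey pronouns co-varying with the restrictor.
Strong reading: for every (c,d,p) with showed(c,d,p), practised(p,d).
Restrictor triples: (C1,D2,P4)→practised(P4,D2) ✓  (C1,D2,P5)→practised(P5,D2) ✓  (C1,D3,P2)→practised(P2,D3) ✓  (C1,D4,P2)→practised(P2,D4) ✓  (C2,D1,P3)→practised(P3,D1) ✓  (C2,D4,P5)→practised(P5,D4) ✗  (C3,D1,P1)→practised(P1,D1) ✓  (C3,D2,P4)→practised(P4,D2) ✓  (C3,D2,P5)→practised(P5,D2) ✓  (C3,D4,P2)→practised(P2,D4) ✓  (C4,D1,P3)→practised(P3,D1) ✓  (C4,D1,P5)→practised(P5,D1) ✓  (C4,D2,P1)→practised(P1,D2) ✓  (C5,D3,P2)→practised(P2,D3) ✓  (C5,D3,P5)→practised(P5,D3) ✓
Counterexamples (restrictor triples failing the scope): 1.

1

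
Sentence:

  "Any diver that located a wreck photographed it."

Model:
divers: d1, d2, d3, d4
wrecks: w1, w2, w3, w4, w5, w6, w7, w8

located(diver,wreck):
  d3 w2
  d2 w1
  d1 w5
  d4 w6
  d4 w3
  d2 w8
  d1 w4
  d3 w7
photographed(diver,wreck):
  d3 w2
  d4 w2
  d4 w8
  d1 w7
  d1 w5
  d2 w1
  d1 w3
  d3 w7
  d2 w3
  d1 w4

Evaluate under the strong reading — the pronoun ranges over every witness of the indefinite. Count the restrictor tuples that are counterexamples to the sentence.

"it" takes "a wreck" as antecedent — a donkey pronoun bound across the clause boundary.
Strong reading: for every (d,w) with located(d,w), photographed(d,w).
Restrictor pairs: (d1,w4) ✓  (d1,w5) ✓  (d2,w1) ✓  (d2,w8) ✗  (d3,w2) ✓  (d3,w7) ✓  (d4,w3) ✗  (d4,w6) ✗
Counterexamples (restrictor pairs failing the scope): 3.

3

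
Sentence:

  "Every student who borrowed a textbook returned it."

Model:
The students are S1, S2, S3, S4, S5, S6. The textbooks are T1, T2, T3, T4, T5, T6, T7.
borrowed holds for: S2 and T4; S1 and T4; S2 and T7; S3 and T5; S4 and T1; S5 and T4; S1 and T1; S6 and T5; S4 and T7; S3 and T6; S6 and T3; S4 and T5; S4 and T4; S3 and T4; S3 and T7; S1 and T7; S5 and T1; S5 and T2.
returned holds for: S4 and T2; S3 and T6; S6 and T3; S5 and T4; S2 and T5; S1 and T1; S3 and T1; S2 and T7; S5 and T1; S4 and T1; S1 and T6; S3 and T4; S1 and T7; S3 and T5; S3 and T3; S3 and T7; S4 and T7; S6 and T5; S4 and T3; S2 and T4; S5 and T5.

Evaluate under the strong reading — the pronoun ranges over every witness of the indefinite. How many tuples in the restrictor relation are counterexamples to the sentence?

"it" takes "a textbook" as antecedent — a donkey pronoun bound across the clause boundary.
Strong reading: for every (s,t) with borrowed(s,t), returned(s,t).
Restrictor pairs: (S1,T1) ✓  (S1,T4) ✗  (S1,T7) ✓  (S2,T4) ✓  (S2,T7) ✓  (S3,T4) ✓  (S3,T5) ✓  (S3,T6) ✓  (S3,T7) ✓  (S4,T1) ✓  (S4,T4) ✗  (S4,T5) ✗  (S4,T7) ✓  (S5,T1) ✓  (S5,T2) ✗  (S5,T4) ✓  (S6,T3) ✓  (S6,T5) ✓
Counterexamples (restrictor pairs failing the scope): 4.

4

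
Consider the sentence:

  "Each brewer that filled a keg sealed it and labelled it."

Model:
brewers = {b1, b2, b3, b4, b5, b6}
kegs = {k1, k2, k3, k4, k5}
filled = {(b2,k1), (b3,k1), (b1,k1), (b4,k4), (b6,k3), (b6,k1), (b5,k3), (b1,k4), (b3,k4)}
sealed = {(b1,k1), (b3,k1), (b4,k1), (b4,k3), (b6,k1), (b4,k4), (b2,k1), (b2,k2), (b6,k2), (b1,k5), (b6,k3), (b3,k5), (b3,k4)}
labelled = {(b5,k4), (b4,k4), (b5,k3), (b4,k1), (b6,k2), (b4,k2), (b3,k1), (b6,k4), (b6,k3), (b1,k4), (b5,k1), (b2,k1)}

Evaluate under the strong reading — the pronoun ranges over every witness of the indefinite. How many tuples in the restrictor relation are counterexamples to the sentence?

5

"it" takes "a keg" as antecedent — a donkey pronoun bound across the clause boundary.
Strong reading: for every (b,k) with filled(b,k), sealed(b,k) ∧ labelled(b,k).
Restrictor pairs: (b1,k1) ✗  (b1,k4) ✗  (b2,k1) ✓  (b3,k1) ✓  (b3,k4) ✗  (b4,k4) ✓  (b5,k3) ✗  (b6,k1) ✗  (b6,k3) ✓
Counterexamples (restrictor pairs failing the scope): 5.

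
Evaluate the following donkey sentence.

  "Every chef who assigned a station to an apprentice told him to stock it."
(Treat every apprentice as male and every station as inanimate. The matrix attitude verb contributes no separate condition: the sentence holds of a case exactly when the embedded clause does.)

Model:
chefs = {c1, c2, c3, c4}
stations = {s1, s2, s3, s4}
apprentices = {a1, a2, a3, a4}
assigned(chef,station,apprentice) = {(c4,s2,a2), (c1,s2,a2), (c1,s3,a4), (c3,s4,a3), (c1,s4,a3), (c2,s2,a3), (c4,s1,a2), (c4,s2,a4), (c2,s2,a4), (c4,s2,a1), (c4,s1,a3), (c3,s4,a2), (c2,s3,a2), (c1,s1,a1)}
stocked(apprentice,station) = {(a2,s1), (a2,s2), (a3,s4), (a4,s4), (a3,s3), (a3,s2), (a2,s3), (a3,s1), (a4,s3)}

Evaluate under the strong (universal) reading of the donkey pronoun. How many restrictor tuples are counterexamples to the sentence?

5

"him" takes "an apprentice" as antecedent and "it" takes "a station"; both are donkey pronouns co-varying with the restrictor.
Strong reading: for every (c,s,a) with assigned(c,s,a), stocked(a,s).
Restrictor triples: (c1,s1,a1)→stocked(a1,s1) ✗  (c1,s2,a2)→stocked(a2,s2) ✓  (c1,s3,a4)→stocked(a4,s3) ✓  (c1,s4,a3)→stocked(a3,s4) ✓  (c2,s2,a3)→stocked(a3,s2) ✓  (c2,s2,a4)→stocked(a4,s2) ✗  (c2,s3,a2)→stocked(a2,s3) ✓  (c3,s4,a2)→stocked(a2,s4) ✗  (c3,s4,a3)→stocked(a3,s4) ✓  (c4,s1,a2)→stocked(a2,s1) ✓  (c4,s1,a3)→stocked(a3,s1) ✓  (c4,s2,a1)→stocked(a1,s2) ✗  (c4,s2,a2)→stocked(a2,s2) ✓  (c4,s2,a4)→stocked(a4,s2) ✗
Counterexamples (restrictor triples failing the scope): 5.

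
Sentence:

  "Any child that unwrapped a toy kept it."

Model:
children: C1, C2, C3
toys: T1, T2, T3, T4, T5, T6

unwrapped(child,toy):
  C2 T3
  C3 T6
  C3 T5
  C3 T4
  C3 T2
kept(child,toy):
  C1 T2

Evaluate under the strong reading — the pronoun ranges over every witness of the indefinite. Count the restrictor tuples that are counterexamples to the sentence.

5

"it" takes "a toy" as antecedent — a donkey pronoun bound across the clause boundary.
Strong reading: for every (c,t) with unwrapped(c,t), kept(c,t).
Restrictor pairs: (C2,T3) ✗  (C3,T2) ✗  (C3,T4) ✗  (C3,T5) ✗  (C3,T6) ✗
Counterexamples (restrictor pairs failing the scope): 5.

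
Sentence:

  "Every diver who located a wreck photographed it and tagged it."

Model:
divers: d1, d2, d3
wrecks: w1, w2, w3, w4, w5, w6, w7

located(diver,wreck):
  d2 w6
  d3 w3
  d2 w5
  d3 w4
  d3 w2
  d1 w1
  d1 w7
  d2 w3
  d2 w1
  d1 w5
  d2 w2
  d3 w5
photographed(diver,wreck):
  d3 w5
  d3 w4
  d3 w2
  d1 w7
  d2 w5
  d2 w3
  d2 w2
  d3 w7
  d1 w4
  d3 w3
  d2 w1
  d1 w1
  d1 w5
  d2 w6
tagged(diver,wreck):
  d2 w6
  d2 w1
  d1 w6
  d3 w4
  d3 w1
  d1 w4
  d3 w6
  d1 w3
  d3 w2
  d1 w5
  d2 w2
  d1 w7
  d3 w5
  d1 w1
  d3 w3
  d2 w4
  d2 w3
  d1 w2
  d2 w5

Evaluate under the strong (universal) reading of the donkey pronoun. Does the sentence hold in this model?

True

"it" takes "a wreck" as antecedent — a donkey pronoun bound across the clause boundary.
Strong reading: for every (d,w) with located(d,w), photographed(d,w) ∧ tagged(d,w).
Restrictor pairs: (d1,w1) ✓  (d1,w5) ✓  (d1,w7) ✓  (d2,w1) ✓  (d2,w2) ✓  (d2,w3) ✓  (d2,w5) ✓  (d2,w6) ✓  (d3,w2) ✓  (d3,w3) ✓  (d3,w4) ✓  (d3,w5) ✓
Every restrictor pair satisfies the scope.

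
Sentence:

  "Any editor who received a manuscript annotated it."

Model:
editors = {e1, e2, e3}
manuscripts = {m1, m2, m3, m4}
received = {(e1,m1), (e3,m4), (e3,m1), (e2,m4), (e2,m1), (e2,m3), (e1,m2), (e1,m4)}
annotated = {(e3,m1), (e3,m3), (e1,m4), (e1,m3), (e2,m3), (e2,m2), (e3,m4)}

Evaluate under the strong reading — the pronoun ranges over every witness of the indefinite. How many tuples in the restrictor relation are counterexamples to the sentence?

4

"it" takes "a manuscript" as antecedent — a donkey pronoun bound across the clause boundary.
Strong reading: for every (e,m) with received(e,m), annotated(e,m).
Restrictor pairs: (e1,m1) ✗  (e1,m2) ✗  (e1,m4) ✓  (e2,m1) ✗  (e2,m3) ✓  (e2,m4) ✗  (e3,m1) ✓  (e3,m4) ✓
Counterexamples (restrictor pairs failing the scope): 4.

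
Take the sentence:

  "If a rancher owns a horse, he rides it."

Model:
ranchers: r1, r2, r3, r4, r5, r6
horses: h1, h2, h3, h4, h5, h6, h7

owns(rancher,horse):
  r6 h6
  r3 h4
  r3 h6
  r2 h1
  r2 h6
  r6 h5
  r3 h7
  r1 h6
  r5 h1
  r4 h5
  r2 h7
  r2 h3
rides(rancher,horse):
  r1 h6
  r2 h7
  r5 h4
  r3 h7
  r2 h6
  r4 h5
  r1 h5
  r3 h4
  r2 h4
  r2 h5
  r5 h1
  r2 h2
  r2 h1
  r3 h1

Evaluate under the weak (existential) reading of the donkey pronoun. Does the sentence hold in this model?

"it" takes "a horse" as antecedent — a donkey pronoun bound across the clause boundary.
Weak reading: every rancher r with some owns-horse has at least one owns-horse h such that rides(r,h).
Per rancher: r1:✓  r2:✓  r3:✓  r4:✓  r5:✓  r6:✗
r6 has no witness among its owns-horses.

False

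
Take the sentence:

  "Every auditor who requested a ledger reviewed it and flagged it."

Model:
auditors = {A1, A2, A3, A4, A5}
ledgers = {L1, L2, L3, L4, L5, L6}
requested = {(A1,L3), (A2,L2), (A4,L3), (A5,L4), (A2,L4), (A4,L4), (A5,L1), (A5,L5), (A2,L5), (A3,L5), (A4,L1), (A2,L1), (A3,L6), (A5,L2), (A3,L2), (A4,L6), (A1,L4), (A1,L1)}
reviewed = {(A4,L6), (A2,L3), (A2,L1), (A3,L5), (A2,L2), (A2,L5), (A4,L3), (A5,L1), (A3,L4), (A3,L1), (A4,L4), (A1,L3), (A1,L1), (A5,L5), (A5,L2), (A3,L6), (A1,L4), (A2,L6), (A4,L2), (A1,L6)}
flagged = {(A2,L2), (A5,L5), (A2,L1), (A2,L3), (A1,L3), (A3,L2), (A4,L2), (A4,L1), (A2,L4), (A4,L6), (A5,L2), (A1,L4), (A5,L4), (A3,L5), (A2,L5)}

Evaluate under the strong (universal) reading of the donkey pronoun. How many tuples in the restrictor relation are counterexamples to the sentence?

"it" takes "a ledger" as antecedent — a donkey pronoun bound across the clause boundary.
Strong reading: for every (a,l) with requested(a,l), reviewed(a,l) ∧ flagged(a,l).
Restrictor pairs: (A1,L1) ✗  (A1,L3) ✓  (A1,L4) ✓  (A2,L1) ✓  (A2,L2) ✓  (A2,L4) ✗  (A2,L5) ✓  (A3,L2) ✗  (A3,L5) ✓  (A3,L6) ✗  (A4,L1) ✗  (A4,L3) ✗  (A4,L4) ✗  (A4,L6) ✓  (A5,L1) ✗  (A5,L2) ✓  (A5,L4) ✗  (A5,L5) ✓
Counterexamples (restrictor pairs failing the scope): 9.

9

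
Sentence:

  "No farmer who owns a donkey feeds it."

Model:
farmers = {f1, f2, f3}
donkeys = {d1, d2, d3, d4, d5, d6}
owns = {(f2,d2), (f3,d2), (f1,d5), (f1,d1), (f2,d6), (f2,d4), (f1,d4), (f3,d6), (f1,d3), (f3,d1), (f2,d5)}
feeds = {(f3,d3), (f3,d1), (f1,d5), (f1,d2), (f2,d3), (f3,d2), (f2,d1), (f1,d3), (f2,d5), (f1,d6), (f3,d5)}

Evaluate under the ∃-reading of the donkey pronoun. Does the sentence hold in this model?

False

"it" takes "a donkey" as antecedent — a donkey pronoun bound across the clause boundary.
Truth condition: for no (f,d) with owns(f,d) does feeds(f,d) hold.
Restrictor pairs — does the scope hold? (f1,d1):fails  (f1,d3):holds  (f1,d4):fails  (f1,d5):holds  (f2,d2):fails  (f2,d4):fails  (f2,d5):holds  (f2,d6):fails  (f3,d1):holds  (f3,d2):holds  (f3,d6):fails
Scope holds for 5 pair(s), so the sentence is false.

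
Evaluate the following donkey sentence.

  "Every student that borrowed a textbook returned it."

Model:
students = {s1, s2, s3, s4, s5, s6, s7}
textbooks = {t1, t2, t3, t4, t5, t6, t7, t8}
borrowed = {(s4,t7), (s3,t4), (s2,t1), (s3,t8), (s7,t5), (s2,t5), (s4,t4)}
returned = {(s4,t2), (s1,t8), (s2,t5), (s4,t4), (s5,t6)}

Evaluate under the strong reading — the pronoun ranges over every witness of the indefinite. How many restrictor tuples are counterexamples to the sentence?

5

"it" takes "a textbook" as antecedent — a donkey pronoun bound across the clause boundary.
Strong reading: for every (s,t) with borrowed(s,t), returned(s,t).
Restrictor pairs: (s2,t1) ✗  (s2,t5) ✓  (s3,t4) ✗  (s3,t8) ✗  (s4,t4) ✓  (s4,t7) ✗  (s7,t5) ✗
Counterexamples (restrictor pairs failing the scope): 5.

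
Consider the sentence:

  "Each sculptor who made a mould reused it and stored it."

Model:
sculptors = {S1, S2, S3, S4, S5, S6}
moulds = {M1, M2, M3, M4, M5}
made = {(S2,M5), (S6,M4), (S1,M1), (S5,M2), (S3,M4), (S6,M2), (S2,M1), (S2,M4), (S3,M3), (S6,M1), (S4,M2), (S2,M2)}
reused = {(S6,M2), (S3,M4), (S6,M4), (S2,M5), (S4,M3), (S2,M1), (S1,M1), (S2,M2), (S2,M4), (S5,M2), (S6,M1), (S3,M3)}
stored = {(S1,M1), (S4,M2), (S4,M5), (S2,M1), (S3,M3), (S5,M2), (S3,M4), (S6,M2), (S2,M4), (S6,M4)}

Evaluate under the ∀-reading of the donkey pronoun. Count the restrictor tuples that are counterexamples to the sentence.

"it" takes "a mould" as antecedent — a donkey pronoun bound across the clause boundary.
Strong reading: for every (s,m) with made(s,m), reused(s,m) ∧ stored(s,m).
Restrictor pairs: (S1,M1) ✓  (S2,M1) ✓  (S2,M2) ✗  (S2,M4) ✓  (S2,M5) ✗  (S3,M3) ✓  (S3,M4) ✓  (S4,M2) ✗  (S5,M2) ✓  (S6,M1) ✗  (S6,M2) ✓  (S6,M4) ✓
Counterexamples (restrictor pairs failing the scope): 4.

4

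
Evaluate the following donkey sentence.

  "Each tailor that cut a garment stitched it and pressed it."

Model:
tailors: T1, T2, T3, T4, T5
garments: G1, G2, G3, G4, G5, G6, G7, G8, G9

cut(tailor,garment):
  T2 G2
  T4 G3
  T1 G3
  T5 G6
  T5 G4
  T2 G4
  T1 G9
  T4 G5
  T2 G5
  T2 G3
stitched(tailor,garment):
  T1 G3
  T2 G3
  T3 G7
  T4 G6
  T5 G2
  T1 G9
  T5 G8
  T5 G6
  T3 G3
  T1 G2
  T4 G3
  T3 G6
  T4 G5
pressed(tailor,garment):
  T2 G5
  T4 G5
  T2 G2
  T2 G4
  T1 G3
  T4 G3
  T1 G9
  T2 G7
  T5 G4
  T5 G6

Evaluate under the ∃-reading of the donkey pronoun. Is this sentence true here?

False

"it" takes "a garment" as antecedent — a donkey pronoun bound across the clause boundary.
Weak reading: every tailor t with some cut-garment has at least one cut-garment g such that stitched(t,g) ∧ pressed(t,g).
Per tailor: T1:✓  T2:✗  T4:✓  T5:✓
T2 has no witness among its cut-garments.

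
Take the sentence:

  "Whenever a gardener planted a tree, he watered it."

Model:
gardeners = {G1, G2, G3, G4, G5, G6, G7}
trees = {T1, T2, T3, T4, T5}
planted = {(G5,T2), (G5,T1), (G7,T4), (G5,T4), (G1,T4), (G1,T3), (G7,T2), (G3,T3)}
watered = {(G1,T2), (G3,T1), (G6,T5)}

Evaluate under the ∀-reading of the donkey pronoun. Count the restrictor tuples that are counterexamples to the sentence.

8

"it" takes "a tree" as antecedent — a donkey pronoun bound across the clause boundary.
Strong reading: for every (g,t) with planted(g,t), watered(g,t).
Restrictor pairs: (G1,T3) ✗  (G1,T4) ✗  (G3,T3) ✗  (G5,T1) ✗  (G5,T2) ✗  (G5,T4) ✗  (G7,T2) ✗  (G7,T4) ✗
Counterexamples (restrictor pairs failing the scope): 8.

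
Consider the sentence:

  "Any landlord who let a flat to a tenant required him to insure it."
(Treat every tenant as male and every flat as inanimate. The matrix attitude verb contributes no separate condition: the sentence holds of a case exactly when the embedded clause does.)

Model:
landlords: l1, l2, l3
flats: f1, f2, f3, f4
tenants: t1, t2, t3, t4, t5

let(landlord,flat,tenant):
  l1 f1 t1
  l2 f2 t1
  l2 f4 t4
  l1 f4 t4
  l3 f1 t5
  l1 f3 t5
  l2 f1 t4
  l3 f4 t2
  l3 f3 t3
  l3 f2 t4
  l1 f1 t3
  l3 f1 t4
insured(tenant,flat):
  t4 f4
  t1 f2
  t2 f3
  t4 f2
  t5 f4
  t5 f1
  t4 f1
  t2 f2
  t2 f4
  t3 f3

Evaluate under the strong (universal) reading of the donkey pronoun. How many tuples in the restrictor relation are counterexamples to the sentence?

"him" takes "a tenant" as antecedent and "it" takes "a flat"; both are donkey pronouns co-varying with the restrictor.
Strong reading: for every (l,f,t) with let(l,f,t), insured(t,f).
Restrictor triples: (l1,f1,t1)→insured(t1,f1) ✗  (l1,f1,t3)→insured(t3,f1) ✗  (l1,f3,t5)→insured(t5,f3) ✗  (l1,f4,t4)→insured(t4,f4) ✓  (l2,f1,t4)→insured(t4,f1) ✓  (l2,f2,t1)→insured(t1,f2) ✓  (l2,f4,t4)→insured(t4,f4) ✓  (l3,f1,t4)→insured(t4,f1) ✓  (l3,f1,t5)→insured(t5,f1) ✓  (l3,f2,t4)→insured(t4,f2) ✓  (l3,f3,t3)→insured(t3,f3) ✓  (l3,f4,t2)→insured(t2,f4) ✓
Counterexamples (restrictor triples failing the scope): 3.

3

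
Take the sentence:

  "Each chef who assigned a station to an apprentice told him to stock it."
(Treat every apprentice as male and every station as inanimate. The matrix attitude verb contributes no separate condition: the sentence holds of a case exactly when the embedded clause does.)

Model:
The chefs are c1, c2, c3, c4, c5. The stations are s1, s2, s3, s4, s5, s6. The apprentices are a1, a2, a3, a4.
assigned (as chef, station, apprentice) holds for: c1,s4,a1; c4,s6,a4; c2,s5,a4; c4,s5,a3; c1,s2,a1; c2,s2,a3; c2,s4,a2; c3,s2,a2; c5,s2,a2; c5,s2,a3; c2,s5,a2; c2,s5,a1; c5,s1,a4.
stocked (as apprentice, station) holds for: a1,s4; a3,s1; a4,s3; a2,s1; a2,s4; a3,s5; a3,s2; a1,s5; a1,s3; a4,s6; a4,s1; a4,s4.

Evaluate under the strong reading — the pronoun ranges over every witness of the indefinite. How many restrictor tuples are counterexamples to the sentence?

"him" takes "an apprentice" as antecedent and "it" takes "a station"; both are donkey pronouns co-varying with the restrictor.
Strong reading: for every (c,s,a) with assigned(c,s,a), stocked(a,s).
Restrictor triples: (c1,s2,a1)→stocked(a1,s2) ✗  (c1,s4,a1)→stocked(a1,s4) ✓  (c2,s2,a3)→stocked(a3,s2) ✓  (c2,s4,a2)→stocked(a2,s4) ✓  (c2,s5,a1)→stocked(a1,s5) ✓  (c2,s5,a2)→stocked(a2,s5) ✗  (c2,s5,a4)→stocked(a4,s5) ✗  (c3,s2,a2)→stocked(a2,s2) ✗  (c4,s5,a3)→stocked(a3,s5) ✓  (c4,s6,a4)→stocked(a4,s6) ✓  (c5,s1,a4)→stocked(a4,s1) ✓  (c5,s2,a2)→stocked(a2,s2) ✗  (c5,s2,a3)→stocked(a3,s2) ✓
Counterexamples (restrictor triples failing the scope): 5.

5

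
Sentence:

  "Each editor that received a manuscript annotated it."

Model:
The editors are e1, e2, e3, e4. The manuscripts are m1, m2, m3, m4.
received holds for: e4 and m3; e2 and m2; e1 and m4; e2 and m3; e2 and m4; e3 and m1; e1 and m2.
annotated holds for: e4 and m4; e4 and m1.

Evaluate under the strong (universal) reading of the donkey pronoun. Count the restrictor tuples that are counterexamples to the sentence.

7

"it" takes "a manuscript" as antecedent — a donkey pronoun bound across the clause boundary.
Strong reading: for every (e,m) with received(e,m), annotated(e,m).
Restrictor pairs: (e1,m2) ✗  (e1,m4) ✗  (e2,m2) ✗  (e2,m3) ✗  (e2,m4) ✗  (e3,m1) ✗  (e4,m3) ✗
Counterexamples (restrictor pairs failing the scope): 7.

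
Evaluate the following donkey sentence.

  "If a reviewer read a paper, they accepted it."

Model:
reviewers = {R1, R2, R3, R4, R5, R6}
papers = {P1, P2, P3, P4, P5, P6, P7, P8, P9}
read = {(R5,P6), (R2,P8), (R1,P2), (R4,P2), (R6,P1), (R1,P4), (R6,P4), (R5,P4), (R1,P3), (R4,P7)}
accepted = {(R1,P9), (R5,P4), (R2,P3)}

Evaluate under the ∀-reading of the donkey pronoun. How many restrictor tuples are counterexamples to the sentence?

"it" takes "a paper" as antecedent — a donkey pronoun bound across the clause boundary.
Strong reading: for every (r,p) with read(r,p), accepted(r,p).
Restrictor pairs: (R1,P2) ✗  (R1,P3) ✗  (R1,P4) ✗  (R2,P8) ✗  (R4,P2) ✗  (R4,P7) ✗  (R5,P4) ✓  (R5,P6) ✗  (R6,P1) ✗  (R6,P4) ✗
Counterexamples (restrictor pairs failing the scope): 9.

9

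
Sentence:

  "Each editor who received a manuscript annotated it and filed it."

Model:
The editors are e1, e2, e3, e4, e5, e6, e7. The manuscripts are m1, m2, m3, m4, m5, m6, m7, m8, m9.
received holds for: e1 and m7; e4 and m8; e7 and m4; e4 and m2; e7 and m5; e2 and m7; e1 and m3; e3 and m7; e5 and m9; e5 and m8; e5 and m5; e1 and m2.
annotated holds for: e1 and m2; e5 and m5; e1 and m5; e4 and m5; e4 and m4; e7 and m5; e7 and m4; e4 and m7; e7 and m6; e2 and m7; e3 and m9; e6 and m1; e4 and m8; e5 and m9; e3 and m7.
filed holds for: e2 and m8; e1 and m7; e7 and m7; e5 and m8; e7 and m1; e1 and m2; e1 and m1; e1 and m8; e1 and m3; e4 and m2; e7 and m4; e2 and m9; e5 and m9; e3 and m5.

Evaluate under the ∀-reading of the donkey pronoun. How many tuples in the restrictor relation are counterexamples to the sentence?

9

"it" takes "a manuscript" as antecedent — a donkey pronoun bound across the clause boundary.
Strong reading: for every (e,m) with received(e,m), annotated(e,m) ∧ filed(e,m).
Restrictor pairs: (e1,m2) ✓  (e1,m3) ✗  (e1,m7) ✗  (e2,m7) ✗  (e3,m7) ✗  (e4,m2) ✗  (e4,m8) ✗  (e5,m5) ✗  (e5,m8) ✗  (e5,m9) ✓  (e7,m4) ✓  (e7,m5) ✗
Counterexamples (restrictor pairs failing the scope): 9.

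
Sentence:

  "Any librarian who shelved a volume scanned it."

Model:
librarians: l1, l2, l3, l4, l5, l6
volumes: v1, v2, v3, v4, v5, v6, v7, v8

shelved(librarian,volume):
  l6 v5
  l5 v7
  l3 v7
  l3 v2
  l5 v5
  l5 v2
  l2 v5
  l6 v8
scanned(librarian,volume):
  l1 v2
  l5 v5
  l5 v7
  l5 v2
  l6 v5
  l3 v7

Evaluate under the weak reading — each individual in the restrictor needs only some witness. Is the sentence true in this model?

"it" takes "a volume" as antecedent — a donkey pronoun bound across the clause boundary.
Weak reading: every librarian l with some shelved-volume has at least one shelved-volume v such that scanned(l,v).
Per librarian: l2:✗  l3:✓  l5:✓  l6:✓
l2 has no witness among its shelved-volumes.

False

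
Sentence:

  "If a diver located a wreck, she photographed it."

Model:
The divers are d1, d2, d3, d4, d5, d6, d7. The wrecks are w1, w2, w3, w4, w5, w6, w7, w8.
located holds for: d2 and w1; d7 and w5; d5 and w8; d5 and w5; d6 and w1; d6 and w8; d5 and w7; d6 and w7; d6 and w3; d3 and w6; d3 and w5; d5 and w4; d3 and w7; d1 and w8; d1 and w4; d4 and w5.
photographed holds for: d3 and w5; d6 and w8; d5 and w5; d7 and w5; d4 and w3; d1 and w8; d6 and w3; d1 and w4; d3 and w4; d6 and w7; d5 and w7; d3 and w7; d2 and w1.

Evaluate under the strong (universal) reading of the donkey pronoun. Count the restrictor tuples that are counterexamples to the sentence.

"it" takes "a wreck" as antecedent — a donkey pronoun bound across the clause boundary.
Strong reading: for every (d,w) with located(d,w), photographed(d,w).
Restrictor pairs: (d1,w4) ✓  (d1,w8) ✓  (d2,w1) ✓  (d3,w5) ✓  (d3,w6) ✗  (d3,w7) ✓  (d4,w5) ✗  (d5,w4) ✗  (d5,w5) ✓  (d5,w7) ✓  (d5,w8) ✗  (d6,w1) ✗  (d6,w3) ✓  (d6,w7) ✓  (d6,w8) ✓  (d7,w5) ✓
Counterexamples (restrictor pairs failing the scope): 5.

5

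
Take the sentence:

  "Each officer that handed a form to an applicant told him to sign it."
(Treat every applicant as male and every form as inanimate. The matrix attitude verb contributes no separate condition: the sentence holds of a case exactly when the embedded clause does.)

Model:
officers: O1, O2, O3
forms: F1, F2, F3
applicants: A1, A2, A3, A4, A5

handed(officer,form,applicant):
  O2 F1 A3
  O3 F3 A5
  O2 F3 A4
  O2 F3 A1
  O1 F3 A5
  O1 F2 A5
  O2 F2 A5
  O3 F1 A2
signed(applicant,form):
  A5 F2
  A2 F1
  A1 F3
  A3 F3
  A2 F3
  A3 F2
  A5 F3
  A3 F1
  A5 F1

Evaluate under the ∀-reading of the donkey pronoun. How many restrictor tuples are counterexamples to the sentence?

1

"him" takes "an applicant" as antecedent and "it" takes "a form"; both are donkey pronouns co-varying with the restrictor.
Strong reading: for every (o,f,a) with handed(o,f,a), signed(a,f).
Restrictor triples: (O1,F2,A5)→signed(A5,F2) ✓  (O1,F3,A5)→signed(A5,F3) ✓  (O2,F1,A3)→signed(A3,F1) ✓  (O2,F2,A5)→signed(A5,F2) ✓  (O2,F3,A1)→signed(A1,F3) ✓  (O2,F3,A4)→signed(A4,F3) ✗  (O3,F1,A2)→signed(A2,F1) ✓  (O3,F3,A5)→signed(A5,F3) ✓
Counterexamples (restrictor triples failing the scope): 1.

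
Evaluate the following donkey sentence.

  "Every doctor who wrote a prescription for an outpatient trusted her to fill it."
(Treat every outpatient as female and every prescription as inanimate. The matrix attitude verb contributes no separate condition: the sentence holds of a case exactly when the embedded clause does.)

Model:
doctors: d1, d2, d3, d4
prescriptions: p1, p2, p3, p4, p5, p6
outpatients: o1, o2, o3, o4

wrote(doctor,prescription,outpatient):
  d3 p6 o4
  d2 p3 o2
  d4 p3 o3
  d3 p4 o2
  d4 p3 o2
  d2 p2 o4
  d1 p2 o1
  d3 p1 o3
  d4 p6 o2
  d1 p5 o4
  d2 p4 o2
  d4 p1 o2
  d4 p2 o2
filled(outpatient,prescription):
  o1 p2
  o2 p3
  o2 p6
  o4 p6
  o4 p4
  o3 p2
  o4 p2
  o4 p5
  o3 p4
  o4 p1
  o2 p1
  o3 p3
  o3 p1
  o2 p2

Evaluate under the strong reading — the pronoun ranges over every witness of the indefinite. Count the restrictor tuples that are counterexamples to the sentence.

2

"her" takes "an outpatient" as antecedent and "it" takes "a prescription"; both are donkey pronouns co-varying with the restrictor.
Strong reading: for every (d,p,o) with wrote(d,p,o), filled(o,p).
Restrictor triples: (d1,p2,o1)→filled(o1,p2) ✓  (d1,p5,o4)→filled(o4,p5) ✓  (d2,p2,o4)→filled(o4,p2) ✓  (d2,p3,o2)→filled(o2,p3) ✓  (d2,p4,o2)→filled(o2,p4) ✗  (d3,p1,o3)→filled(o3,p1) ✓  (d3,p4,o2)→filled(o2,p4) ✗  (d3,p6,o4)→filled(o4,p6) ✓  (d4,p1,o2)→filled(o2,p1) ✓  (d4,p2,o2)→filled(o2,p2) ✓  (d4,p3,o2)→filled(o2,p3) ✓  (d4,p3,o3)→filled(o3,p3) ✓  (d4,p6,o2)→filled(o2,p6) ✓
Counterexamples (restrictor triples failing the scope): 2.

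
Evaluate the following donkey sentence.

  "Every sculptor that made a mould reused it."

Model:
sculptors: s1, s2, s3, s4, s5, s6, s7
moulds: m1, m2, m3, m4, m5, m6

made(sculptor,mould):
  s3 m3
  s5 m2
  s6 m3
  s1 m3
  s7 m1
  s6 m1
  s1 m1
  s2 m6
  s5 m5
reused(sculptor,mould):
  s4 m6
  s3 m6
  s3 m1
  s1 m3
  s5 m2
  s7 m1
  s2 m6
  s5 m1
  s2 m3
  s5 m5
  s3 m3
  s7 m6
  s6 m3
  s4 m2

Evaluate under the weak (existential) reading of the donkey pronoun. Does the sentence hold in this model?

"it" takes "a mould" as antecedent — a donkey pronoun bound across the clause boundary.
Weak reading: every sculptor s with some made-mould has at least one made-mould m such that reused(s,m).
Per sculptor: s1:✓  s2:✓  s3:✓  s5:✓  s6:✓  s7:✓
Every sculptor in the restrictor has a witness.

True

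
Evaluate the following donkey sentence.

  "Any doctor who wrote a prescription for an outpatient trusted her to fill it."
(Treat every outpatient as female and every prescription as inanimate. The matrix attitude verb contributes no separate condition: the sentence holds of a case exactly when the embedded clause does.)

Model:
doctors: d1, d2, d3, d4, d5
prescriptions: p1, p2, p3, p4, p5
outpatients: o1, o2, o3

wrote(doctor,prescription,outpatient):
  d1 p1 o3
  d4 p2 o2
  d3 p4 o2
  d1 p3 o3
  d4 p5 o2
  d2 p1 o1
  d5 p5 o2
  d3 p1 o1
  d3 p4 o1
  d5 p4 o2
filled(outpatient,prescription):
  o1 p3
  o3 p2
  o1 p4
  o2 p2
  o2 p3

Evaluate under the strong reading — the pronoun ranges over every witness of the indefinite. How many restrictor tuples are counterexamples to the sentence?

"her" takes "an outpatient" as antecedent and "it" takes "a prescription"; both are donkey pronouns co-varying with the restrictor.
Strong reading: for every (d,p,o) with wrote(d,p,o), filled(o,p).
Restrictor triples: (d1,p1,o3)→filled(o3,p1) ✗  (d1,p3,o3)→filled(o3,p3) ✗  (d2,p1,o1)→filled(o1,p1) ✗  (d3,p1,o1)→filled(o1,p1) ✗  (d3,p4,o1)→filled(o1,p4) ✓  (d3,p4,o2)→filled(o2,p4) ✗  (d4,p2,o2)→filled(o2,p2) ✓  (d4,p5,o2)→filled(o2,p5) ✗  (d5,p4,o2)→filled(o2,p4) ✗  (d5,p5,o2)→filled(o2,p5) ✗
Counterexamples (restrictor triples failing the scope): 8.

8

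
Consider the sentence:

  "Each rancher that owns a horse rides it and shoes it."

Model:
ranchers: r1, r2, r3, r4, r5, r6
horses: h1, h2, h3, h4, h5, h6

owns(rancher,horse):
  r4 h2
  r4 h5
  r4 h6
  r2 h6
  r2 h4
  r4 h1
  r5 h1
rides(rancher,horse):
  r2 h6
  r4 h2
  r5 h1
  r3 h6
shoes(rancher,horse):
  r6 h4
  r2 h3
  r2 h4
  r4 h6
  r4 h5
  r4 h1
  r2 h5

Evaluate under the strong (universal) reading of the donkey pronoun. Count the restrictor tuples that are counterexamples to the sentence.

"it" takes "a horse" as antecedent — a donkey pronoun bound across the clause boundary.
Strong reading: for every (r,h) with owns(r,h), rides(r,h) ∧ shoes(r,h).
Restrictor pairs: (r2,h4) ✗  (r2,h6) ✗  (r4,h1) ✗  (r4,h2) ✗  (r4,h5) ✗  (r4,h6) ✗  (r5,h1) ✗
Counterexamples (restrictor pairs failing the scope): 7.

7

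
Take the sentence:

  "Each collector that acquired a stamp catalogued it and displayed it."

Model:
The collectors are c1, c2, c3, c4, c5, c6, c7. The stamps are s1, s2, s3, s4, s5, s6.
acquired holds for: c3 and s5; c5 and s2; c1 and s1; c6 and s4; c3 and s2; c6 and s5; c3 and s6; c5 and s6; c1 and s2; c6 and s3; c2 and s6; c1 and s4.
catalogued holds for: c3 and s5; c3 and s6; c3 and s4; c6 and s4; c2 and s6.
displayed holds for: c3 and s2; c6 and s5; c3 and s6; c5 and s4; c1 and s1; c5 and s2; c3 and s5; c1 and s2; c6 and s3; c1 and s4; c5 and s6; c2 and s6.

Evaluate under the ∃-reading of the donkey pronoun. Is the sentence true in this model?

"it" takes "a stamp" as antecedent — a donkey pronoun bound across the clause boundary.
Weak reading: every collector c with some acquired-stamp has at least one acquired-stamp s such that catalogued(c,s) ∧ displayed(c,s).
Per collector: c1:✗  c2:✓  c3:✓  c5:✗  c6:✗
c1 has no witness among its acquired-stamps.

False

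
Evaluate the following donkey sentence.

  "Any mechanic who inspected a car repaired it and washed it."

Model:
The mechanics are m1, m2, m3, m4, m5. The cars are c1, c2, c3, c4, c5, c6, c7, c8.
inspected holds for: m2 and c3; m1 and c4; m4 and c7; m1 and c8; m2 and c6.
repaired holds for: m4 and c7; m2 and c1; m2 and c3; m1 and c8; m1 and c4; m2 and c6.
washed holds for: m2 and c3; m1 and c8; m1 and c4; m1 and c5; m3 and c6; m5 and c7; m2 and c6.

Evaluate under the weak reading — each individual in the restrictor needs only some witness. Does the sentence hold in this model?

False

"it" takes "a car" as antecedent — a donkey pronoun bound across the clause boundary.
Weak reading: every mechanic m with some inspected-car has at least one inspected-car c such that repaired(m,c) ∧ washed(m,c).
Per mechanic: m1:✓  m2:✓  m4:✗
m4 has no witness among its inspected-cars.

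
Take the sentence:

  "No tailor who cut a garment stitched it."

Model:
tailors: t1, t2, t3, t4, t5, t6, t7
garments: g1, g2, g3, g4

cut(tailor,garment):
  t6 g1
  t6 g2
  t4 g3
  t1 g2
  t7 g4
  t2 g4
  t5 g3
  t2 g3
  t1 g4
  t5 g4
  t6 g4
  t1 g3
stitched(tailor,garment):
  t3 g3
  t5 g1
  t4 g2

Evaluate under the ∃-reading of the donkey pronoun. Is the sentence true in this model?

True

"it" takes "a garment" as antecedent — a donkey pronoun bound across the clause boundary.
Truth condition: for no (t,g) with cut(t,g) does stitched(t,g) hold.
Restrictor pairs — does the scope hold? (t1,g2):fails  (t1,g3):fails  (t1,g4):fails  (t2,g3):fails  (t2,g4):fails  (t4,g3):fails  (t5,g3):fails  (t5,g4):fails  (t6,g1):fails  (t6,g2):fails  (t6,g4):fails  (t7,g4):fails
Scope holds for no restrictor pair, so the sentence is true.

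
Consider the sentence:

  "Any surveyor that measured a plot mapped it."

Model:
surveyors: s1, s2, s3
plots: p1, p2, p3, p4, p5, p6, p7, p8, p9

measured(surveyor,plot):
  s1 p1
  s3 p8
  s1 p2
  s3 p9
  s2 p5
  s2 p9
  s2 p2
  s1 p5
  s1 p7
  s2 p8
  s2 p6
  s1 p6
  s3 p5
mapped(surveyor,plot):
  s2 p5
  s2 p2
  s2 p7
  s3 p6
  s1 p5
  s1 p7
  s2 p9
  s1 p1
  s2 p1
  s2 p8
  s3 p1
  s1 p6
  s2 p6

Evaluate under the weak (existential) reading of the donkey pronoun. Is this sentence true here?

False

"it" takes "a plot" as antecedent — a donkey pronoun bound across the clause boundary.
Weak reading: every surveyor s with some measured-plot has at least one measured-plot p such that mapped(s,p).
Per surveyor: s1:✓  s2:✓  s3:✗
s3 has no witness among its measured-plots.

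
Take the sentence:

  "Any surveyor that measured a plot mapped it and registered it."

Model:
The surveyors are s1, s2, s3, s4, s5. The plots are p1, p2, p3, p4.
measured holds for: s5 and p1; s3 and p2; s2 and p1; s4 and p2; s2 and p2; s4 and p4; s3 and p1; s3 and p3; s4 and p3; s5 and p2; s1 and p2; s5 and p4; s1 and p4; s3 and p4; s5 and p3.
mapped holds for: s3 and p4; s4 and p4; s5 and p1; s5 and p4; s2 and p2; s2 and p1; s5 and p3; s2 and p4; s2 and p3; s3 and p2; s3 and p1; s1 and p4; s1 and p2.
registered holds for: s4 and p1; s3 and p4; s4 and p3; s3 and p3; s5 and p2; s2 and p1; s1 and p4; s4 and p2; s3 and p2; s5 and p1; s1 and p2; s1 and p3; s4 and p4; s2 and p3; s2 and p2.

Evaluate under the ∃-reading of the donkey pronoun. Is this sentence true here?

True

"it" takes "a plot" as antecedent — a donkey pronoun bound across the clause boundary.
Weak reading: every surveyor s with some measured-plot has at least one measured-plot p such that mapped(s,p) ∧ registered(s,p).
Per surveyor: s1:✓  s2:✓  s3:✓  s4:✓  s5:✓
Every surveyor in the restrictor has a witness.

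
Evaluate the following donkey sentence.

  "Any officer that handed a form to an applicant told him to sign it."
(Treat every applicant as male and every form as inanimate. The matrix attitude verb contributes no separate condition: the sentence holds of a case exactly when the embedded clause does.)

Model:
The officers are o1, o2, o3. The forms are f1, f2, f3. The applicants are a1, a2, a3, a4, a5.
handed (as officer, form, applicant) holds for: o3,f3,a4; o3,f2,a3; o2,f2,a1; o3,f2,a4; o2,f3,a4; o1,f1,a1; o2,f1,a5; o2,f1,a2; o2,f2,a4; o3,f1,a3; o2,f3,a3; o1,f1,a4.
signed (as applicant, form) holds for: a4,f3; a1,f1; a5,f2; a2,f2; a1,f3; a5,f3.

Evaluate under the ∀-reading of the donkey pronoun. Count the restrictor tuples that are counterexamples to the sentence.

9

"him" takes "an applicant" as antecedent and "it" takes "a form"; both are donkey pronouns co-varying with the restrictor.
Strong reading: for every (o,f,a) with handed(o,f,a), signed(a,f).
Restrictor triples: (o1,f1,a1)→signed(a1,f1) ✓  (o1,f1,a4)→signed(a4,f1) ✗  (o2,f1,a2)→signed(a2,f1) ✗  (o2,f1,a5)→signed(a5,f1) ✗  (o2,f2,a1)→signed(a1,f2) ✗  (o2,f2,a4)→signed(a4,f2) ✗  (o2,f3,a3)→signed(a3,f3) ✗  (o2,f3,a4)→signed(a4,f3) ✓  (o3,f1,a3)→signed(a3,f1) ✗  (o3,f2,a3)→signed(a3,f2) ✗  (o3,f2,a4)→signed(a4,f2) ✗  (o3,f3,a4)→signed(a4,f3) ✓
Counterexamples (restrictor triples failing the scope): 9.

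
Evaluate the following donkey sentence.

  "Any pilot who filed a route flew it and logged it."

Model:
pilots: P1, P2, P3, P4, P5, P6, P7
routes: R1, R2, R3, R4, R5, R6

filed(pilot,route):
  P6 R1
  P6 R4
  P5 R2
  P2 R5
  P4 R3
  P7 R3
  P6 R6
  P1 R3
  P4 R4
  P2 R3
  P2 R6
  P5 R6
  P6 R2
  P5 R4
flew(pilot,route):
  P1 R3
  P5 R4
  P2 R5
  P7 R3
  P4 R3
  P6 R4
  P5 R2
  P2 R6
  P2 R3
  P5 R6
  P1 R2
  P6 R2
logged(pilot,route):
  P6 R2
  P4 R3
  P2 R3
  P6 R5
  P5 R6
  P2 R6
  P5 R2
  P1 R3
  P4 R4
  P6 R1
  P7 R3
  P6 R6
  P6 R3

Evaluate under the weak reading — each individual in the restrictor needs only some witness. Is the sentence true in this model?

True

"it" takes "a route" as antecedent — a donkey pronoun bound across the clause boundary.
Weak reading: every pilot p with some filed-route has at least one filed-route r such that flew(p,r) ∧ logged(p,r).
Per pilot: P1:✓  P2:✓  P4:✓  P5:✓  P6:✓  P7:✓
Every pilot in the restrictor has a witness.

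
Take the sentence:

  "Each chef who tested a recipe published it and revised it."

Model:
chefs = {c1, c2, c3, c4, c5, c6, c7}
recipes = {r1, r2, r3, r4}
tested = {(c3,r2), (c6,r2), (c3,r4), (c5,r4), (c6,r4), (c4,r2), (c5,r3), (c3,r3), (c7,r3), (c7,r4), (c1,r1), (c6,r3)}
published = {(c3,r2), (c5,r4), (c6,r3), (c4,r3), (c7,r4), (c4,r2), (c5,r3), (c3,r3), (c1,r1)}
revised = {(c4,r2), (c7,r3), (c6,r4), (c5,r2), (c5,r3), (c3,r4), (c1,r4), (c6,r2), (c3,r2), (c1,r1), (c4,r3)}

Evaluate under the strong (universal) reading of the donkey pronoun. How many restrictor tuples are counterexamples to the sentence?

8

"it" takes "a recipe" as antecedent — a donkey pronoun bound across the clause boundary.
Strong reading: for every (c,r) with tested(c,r), published(c,r) ∧ revised(c,r).
Restrictor pairs: (c1,r1) ✓  (c3,r2) ✓  (c3,r3) ✗  (c3,r4) ✗  (c4,r2) ✓  (c5,r3) ✓  (c5,r4) ✗  (c6,r2) ✗  (c6,r3) ✗  (c6,r4) ✗  (c7,r3) ✗  (c7,r4) ✗
Counterexamples (restrictor pairs failing the scope): 8.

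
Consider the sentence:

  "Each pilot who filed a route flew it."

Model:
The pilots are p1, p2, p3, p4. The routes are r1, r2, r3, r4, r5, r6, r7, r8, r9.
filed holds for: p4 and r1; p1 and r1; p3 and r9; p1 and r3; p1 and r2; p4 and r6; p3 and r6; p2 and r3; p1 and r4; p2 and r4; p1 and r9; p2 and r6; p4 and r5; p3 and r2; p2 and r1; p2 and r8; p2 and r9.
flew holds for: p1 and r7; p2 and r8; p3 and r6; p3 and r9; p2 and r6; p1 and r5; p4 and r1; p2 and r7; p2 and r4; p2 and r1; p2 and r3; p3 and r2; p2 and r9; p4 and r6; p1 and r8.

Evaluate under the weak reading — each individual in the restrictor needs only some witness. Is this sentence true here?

"it" takes "a route" as antecedent — a donkey pronoun bound across the clause boundary.
Weak reading: every pilot p with some filed-route has at least one filed-route r such that flew(p,r).
Per pilot: p1:✗  p2:✓  p3:✓  p4:✓
p1 has no witness among its filed-routes.

False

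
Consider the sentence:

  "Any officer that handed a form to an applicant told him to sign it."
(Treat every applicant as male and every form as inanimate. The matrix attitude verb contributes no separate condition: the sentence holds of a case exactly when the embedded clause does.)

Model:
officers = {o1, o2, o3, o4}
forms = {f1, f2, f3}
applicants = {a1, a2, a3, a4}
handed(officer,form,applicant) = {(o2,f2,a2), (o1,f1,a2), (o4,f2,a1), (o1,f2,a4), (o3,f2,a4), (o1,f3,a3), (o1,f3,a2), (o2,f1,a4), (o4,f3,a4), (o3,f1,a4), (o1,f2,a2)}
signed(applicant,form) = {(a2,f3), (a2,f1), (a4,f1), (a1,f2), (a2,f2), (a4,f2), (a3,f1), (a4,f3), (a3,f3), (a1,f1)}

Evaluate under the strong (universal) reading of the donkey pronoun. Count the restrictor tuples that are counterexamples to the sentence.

0

"him" takes "an applicant" as antecedent and "it" takes "a form"; both are donkey pronouns co-varying with the restrictor.
Strong reading: for every (o,f,a) with handed(o,f,a), signed(a,f).
Restrictor triples: (o1,f1,a2)→signed(a2,f1) ✓  (o1,f2,a2)→signed(a2,f2) ✓  (o1,f2,a4)→signed(a4,f2) ✓  (o1,f3,a2)→signed(a2,f3) ✓  (o1,f3,a3)→signed(a3,f3) ✓  (o2,f1,a4)→signed(a4,f1) ✓  (o2,f2,a2)→signed(a2,f2) ✓  (o3,f1,a4)→signed(a4,f1) ✓  (o3,f2,a4)→signed(a4,f2) ✓  (o4,f2,a1)→signed(a1,f2) ✓  (o4,f3,a4)→signed(a4,f3) ✓
Counterexamples (restrictor triples failing the scope): 0.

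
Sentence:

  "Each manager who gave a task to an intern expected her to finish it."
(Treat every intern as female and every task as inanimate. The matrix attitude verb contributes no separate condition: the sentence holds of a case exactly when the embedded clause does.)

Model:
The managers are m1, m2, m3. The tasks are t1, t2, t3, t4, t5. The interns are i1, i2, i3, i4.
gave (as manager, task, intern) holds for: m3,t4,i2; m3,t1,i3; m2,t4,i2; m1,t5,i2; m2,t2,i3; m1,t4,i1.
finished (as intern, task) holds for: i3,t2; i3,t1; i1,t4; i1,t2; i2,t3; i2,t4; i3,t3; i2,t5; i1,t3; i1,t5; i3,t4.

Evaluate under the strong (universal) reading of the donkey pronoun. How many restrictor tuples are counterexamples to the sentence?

0

"her" takes "an intern" as antecedent and "it" takes "a task"; both are donkey pronouns co-varying with the restrictor.
Strong reading: for every (m,t,i) with gave(m,t,i), finished(i,t).
Restrictor triples: (m1,t4,i1)→finished(i1,t4) ✓  (m1,t5,i2)→finished(i2,t5) ✓  (m2,t2,i3)→finished(i3,t2) ✓  (m2,t4,i2)→finished(i2,t4) ✓  (m3,t1,i3)→finished(i3,t1) ✓  (m3,t4,i2)→finished(i2,t4) ✓
Counterexamples (restrictor triples failing the scope): 0.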